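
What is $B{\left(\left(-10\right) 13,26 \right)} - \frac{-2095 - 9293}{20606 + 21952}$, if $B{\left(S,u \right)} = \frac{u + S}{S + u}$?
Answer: $\frac{8991}{7093} \approx 1.2676$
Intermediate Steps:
$B{\left(S,u \right)} = 1$ ($B{\left(S,u \right)} = \frac{S + u}{S + u} = 1$)
$B{\left(\left(-10\right) 13,26 \right)} - \frac{-2095 - 9293}{20606 + 21952} = 1 - \frac{-2095 - 9293}{20606 + 21952} = 1 - - \frac{11388}{42558} = 1 - \left(-11388\right) \frac{1}{42558} = 1 - - \frac{1898}{7093} = 1 + \frac{1898}{7093} = \frac{8991}{7093}$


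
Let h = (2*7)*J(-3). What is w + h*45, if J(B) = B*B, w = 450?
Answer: 6120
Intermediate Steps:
J(B) = B²
h = 126 (h = (2*7)*(-3)² = 14*9 = 126)
w + h*45 = 450 + 126*45 = 450 + 5670 = 6120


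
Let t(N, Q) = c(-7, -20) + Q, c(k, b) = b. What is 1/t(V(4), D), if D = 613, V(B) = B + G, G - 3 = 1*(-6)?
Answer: 1/593 ≈ 0.0016863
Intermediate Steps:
G = -3 (G = 3 + 1*(-6) = 3 - 6 = -3)
V(B) = -3 + B (V(B) = B - 3 = -3 + B)
t(N, Q) = -20 + Q
1/t(V(4), D) = 1/(-20 + 613) = 1/593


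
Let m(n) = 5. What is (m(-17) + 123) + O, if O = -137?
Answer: -9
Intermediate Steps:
(m(-17) + 123) + O = (5 + 123) - 137 = 128 - 137 = -9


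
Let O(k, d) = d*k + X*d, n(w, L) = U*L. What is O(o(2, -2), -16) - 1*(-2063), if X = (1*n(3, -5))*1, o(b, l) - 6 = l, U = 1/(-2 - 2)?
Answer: 1979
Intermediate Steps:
U = -¼ (U = 1/(-4) = -¼ ≈ -0.25000)
n(w, L) = -L/4
o(b, l) = 6 + l
X = 5/4 (X = (1*(-¼*(-5)))*1 = (1*(5/4))*1 = (5/4)*1 = 5/4 ≈ 1.2500)
O(k, d) = 5*d/4 + d*k (O(k, d) = d*k + 5*d/4 = 5*d/4 + d*k)
O(o(2, -2), -16) - 1*(-2063) = (¼)*(-16)*(5 + 4*(6 - 2)) - 1*(-2063) = (¼)*(-16)*(5 + 4*4) + 2063 = (¼)*(-16)*(5 + 16) + 2063 = (¼)*(-16)*21 + 2063 = -84 + 2063 = 1979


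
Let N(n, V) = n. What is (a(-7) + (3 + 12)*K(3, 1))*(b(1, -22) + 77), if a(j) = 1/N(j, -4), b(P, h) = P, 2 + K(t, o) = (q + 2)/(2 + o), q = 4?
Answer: -78/7 ≈ -11.143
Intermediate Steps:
K(t, o) = -2 + 6/(2 + o) (K(t, o) = -2 + (4 + 2)/(2 + o) = -2 + 6/(2 + o))
a(j) = 1/j
(a(-7) + (3 + 12)*K(3, 1))*(b(1, -22) + 77) = (1/(-7) + (3 + 12)*(2*(1 - 1*1)/(2 + 1)))*(1 + 77) = (-⅐ + 15*(2*(1 - 1)/3))*78 = (-⅐ + 15*(2*(⅓)*0))*78 = (-⅐ + 15*0)*78 = (-⅐ + 0)*78 = -⅐*78 = -78/7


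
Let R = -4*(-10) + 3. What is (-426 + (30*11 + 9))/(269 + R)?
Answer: -29/104 ≈ -0.27885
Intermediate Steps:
R = 43 (R = 40 + 3 = 43)
(-426 + (30*11 + 9))/(269 + R) = (-426 + (30*11 + 9))/(269 + 43) = (-426 + (330 + 9))/312 = (-426 + 339)*(1/312) = -87*1/312 = -29/104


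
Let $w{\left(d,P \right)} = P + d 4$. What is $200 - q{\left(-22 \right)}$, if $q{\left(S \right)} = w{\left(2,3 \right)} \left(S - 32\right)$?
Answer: $794$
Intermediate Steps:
$w{\left(d,P \right)} = P + 4 d$
$q{\left(S \right)} = -352 + 11 S$ ($q{\left(S \right)} = \left(3 + 4 \cdot 2\right) \left(S - 32\right) = \left(3 + 8\right) \left(-32 + S\right) = 11 \left(-32 + S\right) = -352 + 11 S$)
$200 - q{\left(-22 \right)} = 200 - \left(-352 + 11 \left(-22\right)\right) = 200 - \left(-352 - 242\right) = 200 - -594 = 200 + 594 = 794$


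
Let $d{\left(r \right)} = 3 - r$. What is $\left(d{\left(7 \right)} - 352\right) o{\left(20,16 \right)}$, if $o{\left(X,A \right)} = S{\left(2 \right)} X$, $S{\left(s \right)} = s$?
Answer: $-14240$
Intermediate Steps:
$o{\left(X,A \right)} = 2 X$
$\left(d{\left(7 \right)} - 352\right) o{\left(20,16 \right)} = \left(\left(3 - 7\right) - 352\right) 2 \cdot 20 = \left(\left(3 - 7\right) - 352\right) 40 = \left(-4 - 352\right) 40 = \left(-356\right) 40 = -14240$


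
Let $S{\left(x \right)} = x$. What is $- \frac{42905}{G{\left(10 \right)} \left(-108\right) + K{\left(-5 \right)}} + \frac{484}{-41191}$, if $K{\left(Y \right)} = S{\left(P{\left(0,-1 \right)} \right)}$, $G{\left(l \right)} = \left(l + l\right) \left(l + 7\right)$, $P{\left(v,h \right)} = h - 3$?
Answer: $\frac{1749525439}{1512698284} \approx 1.1566$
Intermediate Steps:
$P{\left(v,h \right)} = -3 + h$ ($P{\left(v,h \right)} = h - 3 = -3 + h$)
$G{\left(l \right)} = 2 l \left(7 + l\right)$
$K{\left(Y \right)} = -4$ ($K{\left(Y \right)} = -3 - 1 = -4$)
$- \frac{42905}{G{\left(10 \right)} \left(-108\right) + K{\left(-5 \right)}} + \frac{484}{-41191} = - \frac{42905}{2 \cdot 10 \left(7 + 10\right) \left(-108\right) - 4} + \frac{484}{-41191} = - \frac{42905}{2 \cdot 10 \cdot 17 \left(-108\right) - 4} + 484 \left(- \frac{1}{41191}\right) = - \frac{42905}{340 \left(-108\right) - 4} - \frac{484}{41191} = - \frac{42905}{-36720 - 4} - \frac{484}{41191} = - \frac{42905}{-36724} - \frac{484}{41191} = \left(-42905\right) \left(- \frac{1}{36724}\right) - \frac{484}{41191} = \frac{42905}{36724} - \frac{484}{41191} = \frac{1749525439}{1512698284}$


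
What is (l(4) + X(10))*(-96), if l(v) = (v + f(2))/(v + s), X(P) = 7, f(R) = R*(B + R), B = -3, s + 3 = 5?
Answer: -704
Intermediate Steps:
s = 2 (s = -3 + 5 = 2)
f(R) = R*(-3 + R)
l(v) = (-2 + v)/(2 + v) (l(v) = (v + 2*(-3 + 2))/(v + 2) = (v + 2*(-1))/(2 + v) = (v - 2)/(2 + v) = (-2 + v)/(2 + v))
(l(4) + X(10))*(-96) = ((-2 + 4)/(2 + 4) + 7)*(-96) = (2/6 + 7)*(-96) = ((⅙)*2 + 7)*(-96) = (⅓ + 7)*(-96) = (22/3)*(-96) = -704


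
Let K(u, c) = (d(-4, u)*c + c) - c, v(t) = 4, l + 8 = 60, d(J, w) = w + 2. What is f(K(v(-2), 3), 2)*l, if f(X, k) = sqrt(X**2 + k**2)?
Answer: 104*sqrt(82) ≈ 941.76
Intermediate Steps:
d(J, w) = 2 + w
l = 52 (l = -8 + 60 = 52)
K(u, c) = c*(2 + u) (K(u, c) = ((2 + u)*c + c) - c = (c*(2 + u) + c) - c = (c + c*(2 + u)) - c = c*(2 + u))
f(K(v(-2), 3), 2)*l = sqrt((3*(2 + 4))**2 + 2**2)*52 = sqrt((3*6)**2 + 4)*52 = sqrt(18**2 + 4)*52 = sqrt(324 + 4)*52 = sqrt(328)*52 = (2*sqrt(82))*52 = 104*sqrt(82)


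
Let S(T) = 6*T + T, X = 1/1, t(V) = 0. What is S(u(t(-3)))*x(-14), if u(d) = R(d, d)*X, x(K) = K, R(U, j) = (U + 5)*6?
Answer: -2940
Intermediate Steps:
R(U, j) = 30 + 6*U (R(U, j) = (5 + U)*6 = 30 + 6*U)
X = 1
u(d) = 30 + 6*d (u(d) = (30 + 6*d)*1 = 30 + 6*d)
S(T) = 7*T
S(u(t(-3)))*x(-14) = (7*(30 + 6*0))*(-14) = (7*(30 + 0))*(-14) = (7*30)*(-14) = 210*(-14) = -2940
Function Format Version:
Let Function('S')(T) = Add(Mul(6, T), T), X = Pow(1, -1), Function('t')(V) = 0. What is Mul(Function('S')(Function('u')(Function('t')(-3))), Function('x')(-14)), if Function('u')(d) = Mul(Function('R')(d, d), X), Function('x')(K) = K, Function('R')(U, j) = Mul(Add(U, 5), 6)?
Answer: -2940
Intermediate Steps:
Function('R')(U, j) = Add(30, Mul(6, U)) (Function('R')(U, j) = Mul(Add(5, U), 6) = Add(30, Mul(6, U)))
X = 1
Function('u')(d) = Add(30, Mul(6, d)) (Function('u')(d) = Mul(Add(30, Mul(6, d)), 1) = Add(30, Mul(6, d)))
Function('S')(T) = Mul(7, T)
Mul(Function('S')(Function('u')(Function('t')(-3))), Function('x')(-14)) = Mul(Mul(7, Add(30, Mul(6, 0))), -14) = Mul(Mul(7, Add(30, 0)), -14) = Mul(Mul(7, 30), -14) = Mul(210, -14) = -2940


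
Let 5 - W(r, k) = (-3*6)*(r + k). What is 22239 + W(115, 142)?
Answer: 26870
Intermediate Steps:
W(r, k) = 5 + 18*k + 18*r (W(r, k) = 5 - (-3*6)*(r + k) = 5 - (-18)*(k + r) = 5 - (-18*k - 18*r) = 5 + (18*k + 18*r) = 5 + 18*k + 18*r)
22239 + W(115, 142) = 22239 + (5 + 18*142 + 18*115) = 22239 + (5 + 2556 + 2070) = 22239 + 4631 = 26870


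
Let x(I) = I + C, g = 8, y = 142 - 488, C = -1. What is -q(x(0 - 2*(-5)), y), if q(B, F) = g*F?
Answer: 2768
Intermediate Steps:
y = -346
x(I) = -1 + I (x(I) = I - 1 = -1 + I)
q(B, F) = 8*F
-q(x(0 - 2*(-5)), y) = -8*(-346) = -1*(-2768) = 2768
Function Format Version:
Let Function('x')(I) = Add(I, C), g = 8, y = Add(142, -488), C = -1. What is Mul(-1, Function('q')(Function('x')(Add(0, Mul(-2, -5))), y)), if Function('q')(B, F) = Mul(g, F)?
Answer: 2768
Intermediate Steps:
y = -346
Function('x')(I) = Add(-1, I) (Function('x')(I) = Add(I, -1) = Add(-1, I))
Function('q')(B, F) = Mul(8, F)
Mul(-1, Function('q')(Function('x')(Add(0, Mul(-2, -5))), y)) = Mul(-1, Mul(8, -346)) = Mul(-1, -2768) = 2768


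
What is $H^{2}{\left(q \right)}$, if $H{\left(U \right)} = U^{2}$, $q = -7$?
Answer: $2401$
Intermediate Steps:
$H^{2}{\left(q \right)} = \left(\left(-7\right)^{2}\right)^{2} = 49^{2} = 2401$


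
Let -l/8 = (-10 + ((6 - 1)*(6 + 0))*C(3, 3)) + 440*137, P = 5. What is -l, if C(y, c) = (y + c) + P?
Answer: 484800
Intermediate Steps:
C(y, c) = 5 + c + y (C(y, c) = (y + c) + 5 = (c + y) + 5 = 5 + c + y)
l = -484800 (l = -8*((-10 + ((6 - 1)*(6 + 0))*(5 + 3 + 3)) + 440*137) = -8*((-10 + (5*6)*11) + 60280) = -8*((-10 + 30*11) + 60280) = -8*((-10 + 330) + 60280) = -8*(320 + 60280) = -8*60600 = -484800)
-l = -1*(-484800) = 484800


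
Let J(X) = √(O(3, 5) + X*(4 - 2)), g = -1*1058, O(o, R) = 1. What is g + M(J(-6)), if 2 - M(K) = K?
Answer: -1056 - I*√11 ≈ -1056.0 - 3.3166*I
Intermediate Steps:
g = -1058
J(X) = √(1 + 2*X) (J(X) = √(1 + X*(4 - 2)) = √(1 + X*2) = √(1 + 2*X))
M(K) = 2 - K
g + M(J(-6)) = -1058 + (2 - √(1 + 2*(-6))) = -1058 + (2 - √(1 - 12)) = -1058 + (2 - √(-11)) = -1058 + (2 - I*√11) = -1056 - I*√11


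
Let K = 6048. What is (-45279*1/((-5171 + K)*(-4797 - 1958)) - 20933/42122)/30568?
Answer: -122102675917/7627829117518960 ≈ -1.6008e-5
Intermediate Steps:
(-45279*1/((-5171 + K)*(-4797 - 1958)) - 20933/42122)/30568 = (-45279*1/((-5171 + 6048)*(-4797 - 1958)) - 20933/42122)/30568 = (-45279/((-6755*877)) - 20933*1/42122)*(1/30568) = (-45279/(-5924135) - 20933/42122)*(1/30568) = (-45279*(-1/5924135) - 20933/42122)*(1/30568) = (45279/5924135 - 20933/42122)*(1/30568) = -122102675917/249536414470*1/30568 = -122102675917/7627829117518960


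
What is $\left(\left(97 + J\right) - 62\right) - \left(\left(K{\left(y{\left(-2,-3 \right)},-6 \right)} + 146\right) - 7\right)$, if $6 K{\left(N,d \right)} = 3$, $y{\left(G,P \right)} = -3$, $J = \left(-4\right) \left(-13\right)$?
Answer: $- \frac{105}{2} \approx -52.5$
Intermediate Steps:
$J = 52$
$K{\left(N,d \right)} = \frac{1}{2}$ ($K{\left(N,d \right)} = \frac{1}{6} \cdot 3 = \frac{1}{2}$)
$\left(\left(97 + J\right) - 62\right) - \left(\left(K{\left(y{\left(-2,-3 \right)},-6 \right)} + 146\right) - 7\right) = \left(\left(97 + 52\right) - 62\right) - \left(\left(\frac{1}{2} + 146\right) - 7\right) = \left(149 - 62\right) - \left(\frac{293}{2} - 7\right) = 87 - \frac{279}{2} = - \frac{105}{2}$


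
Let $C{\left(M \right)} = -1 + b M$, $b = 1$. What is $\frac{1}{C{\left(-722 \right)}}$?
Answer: $- \frac{1}{723} \approx -0.0013831$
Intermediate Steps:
$C{\left(M \right)} = -1 + M$ ($C{\left(M \right)} = -1 + 1 M = -1 + M$)
$\frac{1}{C{\left(-722 \right)}} = \frac{1}{-1 - 722} = \frac{1}{-723} = - \frac{1}{723}$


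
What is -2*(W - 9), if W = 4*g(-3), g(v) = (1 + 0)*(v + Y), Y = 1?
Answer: 34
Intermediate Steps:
g(v) = 1 + v (g(v) = (1 + 0)*(v + 1) = 1*(1 + v) = 1 + v)
W = -8 (W = 4*(1 - 3) = 4*(-2) = -8)
-2*(W - 9) = -2*(-8 - 9) = -2*(-17) = 34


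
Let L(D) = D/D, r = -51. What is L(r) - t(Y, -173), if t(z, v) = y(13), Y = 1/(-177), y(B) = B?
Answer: -12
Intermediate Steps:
Y = -1/177 ≈ -0.0056497
t(z, v) = 13
L(D) = 1
L(r) - t(Y, -173) = 1 - 1*13 = 1 - 13 = -12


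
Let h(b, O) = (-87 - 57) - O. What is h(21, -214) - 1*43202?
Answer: -43132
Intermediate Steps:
h(b, O) = -144 - O
h(21, -214) - 1*43202 = (-144 - 1*(-214)) - 1*43202 = (-144 + 214) - 43202 = 70 - 43202 = -43132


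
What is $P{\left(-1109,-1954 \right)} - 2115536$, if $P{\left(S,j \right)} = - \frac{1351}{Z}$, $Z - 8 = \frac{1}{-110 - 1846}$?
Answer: $- \frac{33104434348}{15647} \approx -2.1157 \cdot 10^{6}$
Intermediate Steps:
$Z = \frac{15647}{1956}$ ($Z = 8 + \frac{1}{-110 - 1846} = 8 + \frac{1}{-1956} = 8 - \frac{1}{1956} = \frac{15647}{1956} \approx 7.9995$)
$P{\left(S,j \right)} = - \frac{2642556}{15647}$ ($P{\left(S,j \right)} = - \frac{1351}{\frac{15647}{1956}} = \left(-1351\right) \frac{1956}{15647} = - \frac{2642556}{15647}$)
$P{\left(-1109,-1954 \right)} - 2115536 = - \frac{2642556}{15647} - 2115536 = - \frac{33104434348}{15647}$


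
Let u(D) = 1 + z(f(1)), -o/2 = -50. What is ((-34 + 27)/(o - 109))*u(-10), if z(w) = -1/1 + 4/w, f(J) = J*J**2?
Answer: 28/9 ≈ 3.1111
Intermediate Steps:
o = 100 (o = -2*(-50) = 100)
f(J) = J**3
z(w) = -1 + 4/w (z(w) = -1*1 + 4/w = -1 + 4/w)
u(D) = 4 (u(D) = 1 + (4 - 1*1**3)/(1**3) = 1 + (4 - 1*1)/1 = 1 + 1*(4 - 1) = 1 + 1*3 = 1 + 3 = 4)
((-34 + 27)/(o - 109))*u(-10) = ((-34 + 27)/(100 - 109))*4 = -7/(-9)*4 = -7*(-1/9)*4 = (7/9)*4 = 28/9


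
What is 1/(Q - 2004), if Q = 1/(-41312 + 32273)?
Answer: -9039/18114157 ≈ -0.00049900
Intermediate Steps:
Q = -1/9039 (Q = 1/(-9039) = -1/9039 ≈ -0.00011063)
1/(Q - 2004) = 1/(-1/9039 - 2004) = 1/(-18114157/9039) = -9039/18114157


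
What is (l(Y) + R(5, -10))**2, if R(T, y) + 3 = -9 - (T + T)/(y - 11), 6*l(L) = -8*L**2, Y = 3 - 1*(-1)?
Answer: 52900/49 ≈ 1079.6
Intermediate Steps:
Y = 4 (Y = 3 + 1 = 4)
l(L) = -4*L**2/3 (l(L) = (-8*L**2)/6 = -4*L**2/3)
R(T, y) = -12 - 2*T/(-11 + y) (R(T, y) = -3 + (-9 - (T + T)/(y - 11)) = -3 + (-9 - 2*T/(-11 + y)) = -12 - 2*T/(-11 + y))
(l(Y) + R(5, -10))**2 = (-4/3*4**2 + 2*(66 - 1*5 - 6*(-10))/(-11 - 10))**2 = (-4/3*16 + 2*(66 - 5 + 60)/(-21))**2 = (-64/3 + 2*(-1/21)*121)**2 = (-64/3 - 242/21)**2 = (-230/7)**2 = 52900/49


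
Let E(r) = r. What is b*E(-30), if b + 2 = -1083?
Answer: 32550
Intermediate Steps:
b = -1085 (b = -2 - 1083 = -1085)
b*E(-30) = -1085*(-30) = 32550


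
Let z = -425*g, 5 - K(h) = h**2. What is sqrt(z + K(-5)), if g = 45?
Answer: I*sqrt(19145) ≈ 138.37*I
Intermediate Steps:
K(h) = 5 - h**2
z = -19125 (z = -425*45 = -19125)
sqrt(z + K(-5)) = sqrt(-19125 + (5 - 1*(-5)**2)) = sqrt(-19125 + (5 - 1*25)) = sqrt(-19125 + (5 - 25)) = sqrt(-19125 - 20) = sqrt(-19145) = I*sqrt(19145)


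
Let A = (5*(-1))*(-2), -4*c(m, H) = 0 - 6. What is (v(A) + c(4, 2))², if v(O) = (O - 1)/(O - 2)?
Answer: 441/64 ≈ 6.8906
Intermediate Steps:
c(m, H) = 3/2 (c(m, H) = -(0 - 6)/4 = -¼*(-6) = 3/2)
A = 10 (A = -5*(-2) = 10)
v(O) = (-1 + O)/(-2 + O)
(v(A) + c(4, 2))² = ((-1 + 10)/(-2 + 10) + 3/2)² = (9/8 + 3/2)² = (21/8)² = 441/64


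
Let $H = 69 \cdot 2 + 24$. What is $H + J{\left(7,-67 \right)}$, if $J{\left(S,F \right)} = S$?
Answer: $169$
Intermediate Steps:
$H = 162$ ($H = 138 + 24 = 162$)
$H + J{\left(7,-67 \right)} = 162 + 7 = 169$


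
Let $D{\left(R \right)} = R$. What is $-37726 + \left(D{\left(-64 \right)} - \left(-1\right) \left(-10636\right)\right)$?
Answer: $-48426$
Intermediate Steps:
$-37726 + \left(D{\left(-64 \right)} - \left(-1\right) \left(-10636\right)\right) = -37726 - \left(64 - -10636\right) = -37726 - 10700 = -48426$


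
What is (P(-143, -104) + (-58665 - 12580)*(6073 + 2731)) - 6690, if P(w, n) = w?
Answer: -627247813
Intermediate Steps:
(P(-143, -104) + (-58665 - 12580)*(6073 + 2731)) - 6690 = (-143 + (-58665 - 12580)*(6073 + 2731)) - 6690 = (-143 - 71245*8804) - 6690 = (-143 - 627240980) - 6690 = -627241123 - 6690 = -627247813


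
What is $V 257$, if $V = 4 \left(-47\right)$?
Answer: $-48316$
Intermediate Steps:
$V = -188$
$V 257 = \left(-188\right) 257 = -48316$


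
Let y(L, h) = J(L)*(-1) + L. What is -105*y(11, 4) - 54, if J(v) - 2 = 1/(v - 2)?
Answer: -2962/3 ≈ -987.33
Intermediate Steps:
J(v) = 2 + 1/(-2 + v) (J(v) = 2 + 1/(v - 2) = 2 + 1/(-2 + v))
y(L, h) = L - (-3 + 2*L)/(-2 + L) (y(L, h) = ((-3 + 2*L)/(-2 + L))*(-1) + L = -(-3 + 2*L)/(-2 + L) + L = L - (-3 + 2*L)/(-2 + L))
-105*y(11, 4) - 54 = -105*(3 + 11**2 - 4*11)/(-2 + 11) - 54 = -105*(3 + 121 - 44)/9 - 54 = -35*80/3 - 54 = -105*80/9 - 54 = -2800/3 - 54 = -2962/3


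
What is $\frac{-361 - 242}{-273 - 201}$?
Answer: $\frac{201}{158} \approx 1.2722$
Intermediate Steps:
$\frac{-361 - 242}{-273 - 201} = - \frac{603}{-474} = \left(-603\right) \left(- \frac{1}{474}\right) = \frac{201}{158}$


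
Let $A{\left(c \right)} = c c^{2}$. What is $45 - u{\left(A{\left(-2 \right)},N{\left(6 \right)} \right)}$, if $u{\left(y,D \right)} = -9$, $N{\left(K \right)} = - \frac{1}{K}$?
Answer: $54$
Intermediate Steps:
$A{\left(c \right)} = c^{3}$
$45 - u{\left(A{\left(-2 \right)},N{\left(6 \right)} \right)} = 45 - -9 = 45 + 9 = 54$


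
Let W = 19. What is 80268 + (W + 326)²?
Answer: 199293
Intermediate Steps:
80268 + (W + 326)² = 80268 + (19 + 326)² = 80268 + 345² = 80268 + 119025 = 199293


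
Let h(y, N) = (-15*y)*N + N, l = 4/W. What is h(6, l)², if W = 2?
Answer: 31684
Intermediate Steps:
l = 2 (l = 4/2 = 4*(½) = 2)
h(y, N) = N - 15*N*y (h(y, N) = -15*N*y + N = N - 15*N*y)
h(6, l)² = (2*(1 - 15*6))² = (2*(1 - 90))² = (2*(-89))² = (-178)² = 31684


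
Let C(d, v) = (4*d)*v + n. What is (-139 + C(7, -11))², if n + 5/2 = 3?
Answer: 797449/4 ≈ 1.9936e+5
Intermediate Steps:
n = ½ (n = -5/2 + 3 = ½ ≈ 0.50000)
C(d, v) = ½ + 4*d*v (C(d, v) = (4*d)*v + ½ = 4*d*v + ½ = ½ + 4*d*v)
(-139 + C(7, -11))² = (-139 + (½ + 4*7*(-11)))² = (-139 + (½ - 308))² = (-139 - 615/2)² = (-893/2)² = 797449/4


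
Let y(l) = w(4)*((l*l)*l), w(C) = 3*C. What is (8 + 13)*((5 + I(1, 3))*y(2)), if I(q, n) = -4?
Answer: 2016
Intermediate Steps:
y(l) = 12*l³ (y(l) = (3*4)*((l*l)*l) = 12*(l²*l) = 12*l³)
(8 + 13)*((5 + I(1, 3))*y(2)) = (8 + 13)*((5 - 4)*(12*2³)) = 21*(1*(12*8)) = 21*(1*96) = 21*96 = 2016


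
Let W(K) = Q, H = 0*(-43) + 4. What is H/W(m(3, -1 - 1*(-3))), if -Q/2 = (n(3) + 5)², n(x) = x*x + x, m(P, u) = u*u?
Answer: -2/289 ≈ -0.0069204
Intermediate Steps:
m(P, u) = u²
n(x) = x + x² (n(x) = x² + x = x + x²)
H = 4 (H = 0 + 4 = 4)
Q = -578 (Q = -2*(3*(1 + 3) + 5)² = -2*(3*4 + 5)² = -2*(12 + 5)² = -2*17² = -2*289 = -578)
W(K) = -578
H/W(m(3, -1 - 1*(-3))) = 4/(-578) = 4*(-1/578) = -2/289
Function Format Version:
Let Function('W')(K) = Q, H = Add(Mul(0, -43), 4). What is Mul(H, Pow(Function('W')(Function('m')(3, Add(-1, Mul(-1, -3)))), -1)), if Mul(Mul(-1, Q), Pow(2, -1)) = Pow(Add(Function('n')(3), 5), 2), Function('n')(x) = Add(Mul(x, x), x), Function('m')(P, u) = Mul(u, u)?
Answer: Rational(-2, 289) ≈ -0.0069204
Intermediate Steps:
Function('m')(P, u) = Pow(u, 2)
Function('n')(x) = Add(x, Pow(x, 2)) (Function('n')(x) = Add(Pow(x, 2), x) = Add(x, Pow(x, 2)))
H = 4 (H = Add(0, 4) = 4)
Q = -578 (Q = Mul(-2, Pow(Add(Mul(3, Add(1, 3)), 5), 2)) = Mul(-2, Pow(Add(Mul(3, 4), 5), 2)) = Mul(-2, Pow(Add(12, 5), 2)) = Mul(-2, Pow(17, 2)) = Mul(-2, 289) = -578)
Function('W')(K) = -578
Mul(H, Pow(Function('W')(Function('m')(3, Add(-1, Mul(-1, -3)))), -1)) = Mul(4, Pow(-578, -1)) = Mul(4, Rational(-1, 578)) = Rational(-2, 289)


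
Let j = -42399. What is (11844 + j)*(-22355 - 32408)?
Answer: 1673283465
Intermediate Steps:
(11844 + j)*(-22355 - 32408) = (11844 - 42399)*(-22355 - 32408) = -30555*(-54763) = 1673283465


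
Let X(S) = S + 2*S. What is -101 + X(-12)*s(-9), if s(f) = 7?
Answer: -353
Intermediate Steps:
X(S) = 3*S
-101 + X(-12)*s(-9) = -101 + (3*(-12))*7 = -101 - 36*7 = -101 - 252 = -353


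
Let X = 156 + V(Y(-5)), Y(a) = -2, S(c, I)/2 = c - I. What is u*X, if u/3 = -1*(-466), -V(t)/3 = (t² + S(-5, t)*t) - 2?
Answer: 159372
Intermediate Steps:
S(c, I) = -2*I + 2*c (S(c, I) = 2*(c - I) = -2*I + 2*c)
V(t) = 6 - 3*t² - 3*t*(-10 - 2*t) (V(t) = -3*((t² + (-2*t + 2*(-5))*t) - 2) = -3*((t² + (-2*t - 10)*t) - 2) = -3*((t² + (-10 - 2*t)*t) - 2) = -3*((t² + t*(-10 - 2*t)) - 2) = -3*(-2 + t² + t*(-10 - 2*t)) = 6 - 3*t² - 3*t*(-10 - 2*t))
X = 114 (X = 156 + (6 + 3*(-2)² + 30*(-2)) = 156 + (6 + 3*4 - 60) = 156 + (6 + 12 - 60) = 156 - 42 = 114)
u = 1398 (u = 3*(-1*(-466)) = 3*466 = 1398)
u*X = 1398*114 = 159372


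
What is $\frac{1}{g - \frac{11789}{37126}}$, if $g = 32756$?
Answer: $\frac{37126}{1216087467} \approx 3.0529 \cdot 10^{-5}$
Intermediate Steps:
$\frac{1}{g - \frac{11789}{37126}} = \frac{1}{32756 - \frac{11789}{37126}} = \frac{1}{\frac{1216087467}{37126}} = \frac{37126}{1216087467}$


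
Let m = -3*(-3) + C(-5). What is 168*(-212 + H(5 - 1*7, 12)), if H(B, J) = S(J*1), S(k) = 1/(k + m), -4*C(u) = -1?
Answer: -3026688/85 ≈ -35608.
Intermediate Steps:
C(u) = 1/4 (C(u) = -1/4*(-1) = 1/4)
m = 37/4 (m = -3*(-3) + 1/4 = 9 + 1/4 = 37/4 ≈ 9.2500)
S(k) = 1/(37/4 + k) (S(k) = 1/(k + 37/4) = 1/(37/4 + k))
H(B, J) = 4/(37 + 4*J) (H(B, J) = 4/(37 + 4*(J*1)) = 4/(37 + 4*J))
168*(-212 + H(5 - 1*7, 12)) = 168*(-212 + 4/(37 + 4*12)) = 168*(-212 + 4/(37 + 48)) = 168*(-212 + 4/85) = 168*(-18016/85) = -3026688/85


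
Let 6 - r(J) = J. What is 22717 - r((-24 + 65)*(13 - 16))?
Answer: 22588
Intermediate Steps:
r(J) = 6 - J
22717 - r((-24 + 65)*(13 - 16)) = 22717 - (6 - (-24 + 65)*(13 - 16)) = 22717 - (6 - 41*(-3)) = 22717 - (6 - 1*(-123)) = 22717 - (6 + 123) = 22717 - 1*129 = 22717 - 129 = 22588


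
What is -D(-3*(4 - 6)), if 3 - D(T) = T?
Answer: 3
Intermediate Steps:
D(T) = 3 - T
-D(-3*(4 - 6)) = -(3 - (-3)*(4 - 6)) = -(3 - (-3)*(-2)) = -(3 - 1*6) = -(3 - 6) = -1*(-3) = 3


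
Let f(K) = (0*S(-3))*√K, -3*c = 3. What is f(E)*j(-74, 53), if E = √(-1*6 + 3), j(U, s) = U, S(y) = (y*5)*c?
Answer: 0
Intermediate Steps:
c = -1 (c = -⅓*3 = -1)
S(y) = -5*y (S(y) = (y*5)*(-1) = (5*y)*(-1) = -5*y)
E = I*√3 (E = √(-6 + 3) = √(-3) = I*√3 ≈ 1.732*I)
f(K) = 0 (f(K) = (0*(-5*(-3)))*√K = (0*15)*√K = 0*√K = 0)
f(E)*j(-74, 53) = 0*(-74) = 0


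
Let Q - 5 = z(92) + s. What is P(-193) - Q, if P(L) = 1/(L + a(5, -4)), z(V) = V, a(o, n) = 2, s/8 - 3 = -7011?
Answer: 10689696/191 ≈ 55967.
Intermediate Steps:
s = -56064 (s = 24 + 8*(-7011) = 24 - 56088 = -56064)
P(L) = 1/(2 + L) (P(L) = 1/(L + 2) = 1/(2 + L))
Q = -55967 (Q = 5 + (92 - 56064) = 5 - 55972 = -55967)
P(-193) - Q = 1/(2 - 193) - 1*(-55967) = 1/(-191) + 55967 = -1/191 + 55967 = 10689696/191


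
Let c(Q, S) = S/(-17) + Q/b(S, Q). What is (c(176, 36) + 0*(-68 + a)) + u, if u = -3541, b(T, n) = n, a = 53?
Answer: -60216/17 ≈ -3542.1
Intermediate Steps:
c(Q, S) = 1 - S/17 (c(Q, S) = S/(-17) + Q/Q = S*(-1/17) + 1 = -S/17 + 1 = 1 - S/17)
(c(176, 36) + 0*(-68 + a)) + u = ((1 - 1/17*36) + 0*(-68 + 53)) - 3541 = ((1 - 36/17) + 0*(-15)) - 3541 = (-19/17 + 0) - 3541 = -19/17 - 3541 = -60216/17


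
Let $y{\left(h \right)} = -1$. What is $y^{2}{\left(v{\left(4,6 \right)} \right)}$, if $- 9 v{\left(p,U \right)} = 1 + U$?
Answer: $1$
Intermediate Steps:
$v{\left(p,U \right)} = - \frac{1}{9} - \frac{U}{9}$ ($v{\left(p,U \right)} = - \frac{1 + U}{9} = - \frac{1}{9} - \frac{U}{9}$)
$y^{2}{\left(v{\left(4,6 \right)} \right)} = \left(-1\right)^{2} = 1$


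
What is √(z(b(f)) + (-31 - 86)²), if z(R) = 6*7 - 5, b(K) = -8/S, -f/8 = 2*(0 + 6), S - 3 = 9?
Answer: √13726 ≈ 117.16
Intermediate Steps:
S = 12 (S = 3 + 9 = 12)
f = -96 (f = -16*(0 + 6) = -16*6 = -8*12 = -96)
b(K) = -⅔ (b(K) = -8/12 = -8*1/12 = -⅔)
z(R) = 37 (z(R) = 42 - 5 = 37)
√(z(b(f)) + (-31 - 86)²) = √(37 + (-31 - 86)²) = √(37 + (-117)²) = √(37 + 13689) = √13726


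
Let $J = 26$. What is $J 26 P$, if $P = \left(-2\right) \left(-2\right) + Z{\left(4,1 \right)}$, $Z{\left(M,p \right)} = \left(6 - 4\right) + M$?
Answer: $6760$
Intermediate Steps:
$Z{\left(M,p \right)} = 2 + M$
$P = 10$ ($P = \left(-2\right) \left(-2\right) + \left(2 + 4\right) = 4 + 6 = 10$)
$J 26 P = 26 \cdot 26 \cdot 10 = 676 \cdot 10 = 6760$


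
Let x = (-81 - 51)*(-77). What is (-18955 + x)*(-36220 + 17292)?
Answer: 166396048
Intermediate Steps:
x = 10164 (x = -132*(-77) = 10164)
(-18955 + x)*(-36220 + 17292) = (-18955 + 10164)*(-36220 + 17292) = -8791*(-18928) = 166396048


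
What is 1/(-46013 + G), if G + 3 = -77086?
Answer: -1/123102 ≈ -8.1233e-6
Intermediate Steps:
G = -77089 (G = -3 - 77086 = -77089)
1/(-46013 + G) = 1/(-46013 - 77089) = 1/(-123102) = -1/123102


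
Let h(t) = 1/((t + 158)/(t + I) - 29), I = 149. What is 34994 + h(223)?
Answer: 121394062/3469 ≈ 34994.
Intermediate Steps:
h(t) = 1/(-29 + (158 + t)/(149 + t)) (h(t) = 1/((t + 158)/(t + 149) - 29) = 1/((158 + t)/(149 + t) - 29) = 1/(-29 + (158 + t)/(149 + t)))
34994 + h(223) = 34994 + (-149 - 1*223)/(4163 + 28*223) = 34994 + (-149 - 223)/(4163 + 6244) = 34994 - 372/10407 = 34994 + (1/10407)*(-372) = 34994 - 124/3469 = 121394062/3469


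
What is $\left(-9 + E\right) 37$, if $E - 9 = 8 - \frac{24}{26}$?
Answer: $\frac{3404}{13} \approx 261.85$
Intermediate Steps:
$E = \frac{209}{13}$ ($E = 9 + \left(8 - \frac{24}{26}\right) = 9 + \left(8 - \frac{12}{13}\right) = 9 + \frac{92}{13} = \frac{209}{13} \approx 16.077$)
$\left(-9 + E\right) 37 = \left(-9 + \frac{209}{13}\right) 37 = \frac{92}{13} \cdot 37 = \frac{3404}{13}$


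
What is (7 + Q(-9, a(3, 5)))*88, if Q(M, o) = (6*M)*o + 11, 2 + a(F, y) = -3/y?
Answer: 69696/5 ≈ 13939.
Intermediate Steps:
a(F, y) = -2 - 3/y
Q(M, o) = 11 + 6*M*o (Q(M, o) = 6*M*o + 11 = 11 + 6*M*o)
(7 + Q(-9, a(3, 5)))*88 = (7 + (11 + 6*(-9)*(-2 - 3/5)))*88 = (7 + (11 + 6*(-9)*(-2 - 3*⅕)))*88 = (7 + (11 + 6*(-9)*(-2 - ⅗)))*88 = (7 + (11 + 6*(-9)*(-13/5)))*88 = (7 + (11 + 702/5))*88 = (7 + 757/5)*88 = (792/5)*88 = 69696/5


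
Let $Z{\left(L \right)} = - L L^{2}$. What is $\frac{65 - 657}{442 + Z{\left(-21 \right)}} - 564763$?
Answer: $- \frac{5479895981}{9703} \approx -5.6476 \cdot 10^{5}$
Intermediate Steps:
$Z{\left(L \right)} = - L^{3}$
$\frac{65 - 657}{442 + Z{\left(-21 \right)}} - 564763 = \frac{65 - 657}{442 - \left(-21\right)^{3}} - 564763 = - \frac{592}{442 - -9261} - 564763 = - \frac{592}{442 + 9261} - 564763 = - \frac{592}{9703} - 564763 = - \frac{5479895981}{9703}$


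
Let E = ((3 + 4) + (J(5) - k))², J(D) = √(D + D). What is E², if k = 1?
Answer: (6 + √10)⁴ ≈ 7047.2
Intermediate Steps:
J(D) = √2*√D (J(D) = √(2*D) = √2*√D)
E = (6 + √10)² (E = ((3 + 4) + (√2*√5 - 1*1))² = (7 + (√10 - 1))² = (7 + (-1 + √10))² = (6 + √10)² ≈ 83.947)
E² = ((6 + √10)²)² = (6 + √10)⁴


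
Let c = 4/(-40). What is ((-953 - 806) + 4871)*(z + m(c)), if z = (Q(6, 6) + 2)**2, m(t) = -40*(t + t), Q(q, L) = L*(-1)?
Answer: 74688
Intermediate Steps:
Q(q, L) = -L
c = -1/10 (c = 4*(-1/40) = -1/10 ≈ -0.10000)
m(t) = -80*t
z = 16 (z = (-1*6 + 2)**2 = (-6 + 2)**2 = (-4)**2 = 16)
((-953 - 806) + 4871)*(z + m(c)) = ((-953 - 806) + 4871)*(16 - 80*(-1/10)) = (-1759 + 4871)*(16 + 8) = 3112*24 = 74688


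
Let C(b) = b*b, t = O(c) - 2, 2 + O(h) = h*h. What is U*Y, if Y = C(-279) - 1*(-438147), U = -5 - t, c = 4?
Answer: -8771796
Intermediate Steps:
O(h) = -2 + h² (O(h) = -2 + h*h = -2 + h²)
t = 12 (t = (-2 + 4²) - 2 = (-2 + 16) - 2 = 14 - 2 = 12)
C(b) = b²
U = -17 (U = -5 - 1*12 = -5 - 12 = -17)
Y = 515988 (Y = (-279)² - 1*(-438147) = 77841 + 438147 = 515988)
U*Y = -17*515988 = -8771796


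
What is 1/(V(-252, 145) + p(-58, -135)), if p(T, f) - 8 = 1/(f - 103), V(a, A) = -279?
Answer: -238/64499 ≈ -0.0036900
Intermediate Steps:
p(T, f) = 8 + 1/(-103 + f) (p(T, f) = 8 + 1/(f - 103) = 8 + 1/(-103 + f))
1/(V(-252, 145) + p(-58, -135)) = 1/(-279 + (-823 + 8*(-135))/(-103 - 135)) = 1/(-279 + (-823 - 1080)/(-238)) = 1/(-279 - 1/238*(-1903)) = 1/(-279 + 1903/238) = 1/(-64499/238) = -238/64499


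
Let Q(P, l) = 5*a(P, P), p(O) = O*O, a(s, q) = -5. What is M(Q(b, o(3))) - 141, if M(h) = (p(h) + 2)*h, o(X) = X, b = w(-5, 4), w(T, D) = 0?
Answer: -15816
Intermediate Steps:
b = 0
p(O) = O²
Q(P, l) = -25 (Q(P, l) = 5*(-5) = -25)
M(h) = h*(2 + h²) (M(h) = (h² + 2)*h = (2 + h²)*h = h*(2 + h²))
M(Q(b, o(3))) - 141 = -25*(2 + (-25)²) - 141 = -25*(2 + 625) - 141 = -25*627 - 141 = -15675 - 141 = -15816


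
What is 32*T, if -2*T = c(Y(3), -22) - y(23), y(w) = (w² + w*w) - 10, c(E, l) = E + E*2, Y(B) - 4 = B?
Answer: 16432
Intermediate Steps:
Y(B) = 4 + B
c(E, l) = 3*E (c(E, l) = E + 2*E = 3*E)
y(w) = -10 + 2*w² (y(w) = (w² + w²) - 10 = 2*w² - 10 = -10 + 2*w²)
T = 1027/2 (T = -(3*(4 + 3) - (-10 + 2*23²))/2 = -(3*7 - (-10 + 2*529))/2 = -(21 - (-10 + 1058))/2 = -(21 - 1*1048)/2 = -(21 - 1048)/2 = -½*(-1027) = 1027/2 ≈ 513.50)
32*T = 32*(1027/2) = 16432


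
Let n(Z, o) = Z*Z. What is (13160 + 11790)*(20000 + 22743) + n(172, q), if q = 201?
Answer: 1066467434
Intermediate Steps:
n(Z, o) = Z**2
(13160 + 11790)*(20000 + 22743) + n(172, q) = (13160 + 11790)*(20000 + 22743) + 172**2 = 24950*42743 + 29584 = 1066437850 + 29584 = 1066467434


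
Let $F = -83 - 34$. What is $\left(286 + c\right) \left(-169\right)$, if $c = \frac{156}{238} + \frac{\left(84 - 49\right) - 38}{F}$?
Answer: $- \frac{17296331}{357} \approx -48449.0$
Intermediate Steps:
$F = -117$
$c = \frac{3161}{4641}$ ($c = \frac{156}{238} + \frac{\left(84 - 49\right) - 38}{-117} = 156 \cdot \frac{1}{238} + \left(35 - 38\right) \left(- \frac{1}{117}\right) = \frac{78}{119} - - \frac{1}{39} = \frac{78}{119} + \frac{1}{39} = \frac{3161}{4641} \approx 0.6811$)
$\left(286 + c\right) \left(-169\right) = \left(286 + \frac{3161}{4641}\right) \left(-169\right) = \frac{1330487}{4641} \left(-169\right) = - \frac{17296331}{357}$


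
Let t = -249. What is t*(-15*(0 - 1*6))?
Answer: -22410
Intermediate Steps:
t*(-15*(0 - 1*6)) = -(-3735)*(0 - 1*6) = -(-3735)*(0 - 6) = -(-3735)*(-6) = -249*90 = -22410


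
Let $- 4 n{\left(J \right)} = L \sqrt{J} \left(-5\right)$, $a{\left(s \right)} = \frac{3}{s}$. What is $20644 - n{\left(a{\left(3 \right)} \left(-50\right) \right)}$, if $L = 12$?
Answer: $20644 - 75 i \sqrt{2} \approx 20644.0 - 106.07 i$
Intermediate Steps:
$n{\left(J \right)} = 15 \sqrt{J}$ ($n{\left(J \right)} = - \frac{12 \sqrt{J} \left(-5\right)}{4} = - \frac{\left(-60\right) \sqrt{J}}{4} = 15 \sqrt{J}$)
$20644 - n{\left(a{\left(3 \right)} \left(-50\right) \right)} = 20644 - 15 \sqrt{\frac{3}{3} \left(-50\right)} = 20644 - 15 \sqrt{3 \cdot \frac{1}{3} \left(-50\right)} = 20644 - 15 \sqrt{1 \left(-50\right)} = 20644 - 15 \sqrt{-50} = 20644 - 15 \cdot 5 i \sqrt{2} = 20644 - 75 i \sqrt{2}$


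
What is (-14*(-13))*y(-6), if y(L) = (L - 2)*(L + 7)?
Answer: -1456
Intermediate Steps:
y(L) = (-2 + L)*(7 + L)
(-14*(-13))*y(-6) = (-14*(-13))*(-14 + (-6)² + 5*(-6)) = 182*(-14 + 36 - 30) = 182*(-8) = -1456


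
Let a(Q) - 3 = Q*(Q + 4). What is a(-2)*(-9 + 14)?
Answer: -5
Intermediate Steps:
a(Q) = 3 + Q*(4 + Q) (a(Q) = 3 + Q*(Q + 4) = 3 + Q*(4 + Q))
a(-2)*(-9 + 14) = (3 + (-2)**2 + 4*(-2))*(-9 + 14) = (3 + 4 - 8)*5 = -1*5 = -5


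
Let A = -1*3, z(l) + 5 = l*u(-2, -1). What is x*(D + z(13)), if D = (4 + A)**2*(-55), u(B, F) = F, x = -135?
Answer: 9855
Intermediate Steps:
z(l) = -5 - l (z(l) = -5 + l*(-1) = -5 - l)
A = -3
D = -55 (D = (4 - 3)**2*(-55) = 1**2*(-55) = 1*(-55) = -55)
x*(D + z(13)) = -135*(-55 + (-5 - 1*13)) = -135*(-55 + (-5 - 13)) = -135*(-55 - 18) = -135*(-73) = 9855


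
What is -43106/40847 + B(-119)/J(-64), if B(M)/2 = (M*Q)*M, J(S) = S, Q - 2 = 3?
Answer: -2893551227/1307104 ≈ -2213.7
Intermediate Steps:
Q = 5 (Q = 2 + 3 = 5)
B(M) = 10*M² (B(M) = 2*((M*5)*M) = 2*((5*M)*M) = 2*(5*M²) = 10*M²)
-43106/40847 + B(-119)/J(-64) = -43106/40847 + (10*(-119)²)/(-64) = -43106*1/40847 + (10*14161)*(-1/64) = -43106/40847 + 141610*(-1/64) = -43106/40847 - 70805/32 = -2893551227/1307104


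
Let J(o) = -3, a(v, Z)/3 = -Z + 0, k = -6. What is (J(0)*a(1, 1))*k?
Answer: -54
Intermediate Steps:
a(v, Z) = -3*Z (a(v, Z) = 3*(-Z + 0) = 3*(-Z) = -3*Z)
(J(0)*a(1, 1))*k = -(-9)*(-6) = -3*(-3)*(-6) = 9*(-6) = -54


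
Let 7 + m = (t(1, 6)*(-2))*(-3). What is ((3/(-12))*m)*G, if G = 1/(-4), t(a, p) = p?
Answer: 29/16 ≈ 1.8125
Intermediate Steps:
G = -¼ ≈ -0.25000
m = 29 (m = -7 + (6*(-2))*(-3) = -7 - 12*(-3) = -7 + 36 = 29)
((3/(-12))*m)*G = ((3/(-12))*29)*(-¼) = ((3*(-1/12))*29)*(-¼) = -¼*29*(-¼) = -29/4*(-¼) = 29/16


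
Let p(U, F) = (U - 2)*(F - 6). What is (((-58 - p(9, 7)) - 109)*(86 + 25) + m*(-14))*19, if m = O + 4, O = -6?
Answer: -366434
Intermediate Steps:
p(U, F) = (-6 + F)*(-2 + U) (p(U, F) = (-2 + U)*(-6 + F) = (-6 + F)*(-2 + U))
m = -2 (m = -6 + 4 = -2)
(((-58 - p(9, 7)) - 109)*(86 + 25) + m*(-14))*19 = (((-58 - (12 - 6*9 - 2*7 + 7*9)) - 109)*(86 + 25) - 2*(-14))*19 = (((-58 - (12 - 54 - 14 + 63)) - 109)*111 + 28)*19 = (((-58 - 1*7) - 109)*111 + 28)*19 = (((-58 - 7) - 109)*111 + 28)*19 = ((-65 - 109)*111 + 28)*19 = (-174*111 + 28)*19 = (-19314 + 28)*19 = -19286*19 = -366434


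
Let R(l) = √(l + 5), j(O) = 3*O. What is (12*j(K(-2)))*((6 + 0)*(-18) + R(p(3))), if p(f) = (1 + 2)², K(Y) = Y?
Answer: 7776 - 72*√14 ≈ 7506.6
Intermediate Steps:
p(f) = 9 (p(f) = 3² = 9)
R(l) = √(5 + l)
(12*j(K(-2)))*((6 + 0)*(-18) + R(p(3))) = (12*(3*(-2)))*((6 + 0)*(-18) + √(5 + 9)) = (12*(-6))*(6*(-18) + √14) = -72*(-108 + √14) = 7776 - 72*√14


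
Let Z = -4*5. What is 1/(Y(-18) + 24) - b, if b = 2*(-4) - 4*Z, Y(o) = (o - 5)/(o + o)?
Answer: -63828/887 ≈ -71.959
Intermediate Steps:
Y(o) = (-5 + o)/(2*o) (Y(o) = (-5 + o)/((2*o)) = (-5 + o)*(1/(2*o)) = (-5 + o)/(2*o))
Z = -20
b = 72 (b = 2*(-4) - 4*(-20) = -8 + 80 = 72)
1/(Y(-18) + 24) - b = 1/((½)*(-5 - 18)/(-18) + 24) - 1*72 = 1/((½)*(-1/18)*(-23) + 24) - 72 = 1/(23/36 + 24) - 72 = 1/(887/36) - 72 = 36/887 - 72 = -63828/887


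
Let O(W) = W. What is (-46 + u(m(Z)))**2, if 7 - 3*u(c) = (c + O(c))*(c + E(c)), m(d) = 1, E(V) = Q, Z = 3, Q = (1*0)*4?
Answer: 17689/9 ≈ 1965.4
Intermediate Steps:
Q = 0 (Q = 0*4 = 0)
E(V) = 0
u(c) = 7/3 - 2*c**2/3 (u(c) = 7/3 - (c + c)*(c + 0)/3 = 7/3 - 2*c*c/3 = 7/3 - 2*c**2/3)
(-46 + u(m(Z)))**2 = (-46 + (7/3 - 2/3*1**2))**2 = (-46 + (7/3 - 2/3*1))**2 = (-46 + (7/3 - 2/3))**2 = (-46 + 5/3)**2 = (-133/3)**2 = 17689/9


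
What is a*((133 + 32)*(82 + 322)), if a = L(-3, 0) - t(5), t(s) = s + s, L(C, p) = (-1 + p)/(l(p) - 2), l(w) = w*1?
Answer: -633270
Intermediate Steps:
l(w) = w
L(C, p) = (-1 + p)/(-2 + p) (L(C, p) = (-1 + p)/(p - 2) = (-1 + p)/(-2 + p))
t(s) = 2*s
a = -19/2 (a = (-1 + 0)/(-2 + 0) - 2*5 = -1/(-2) - 1*10 = -½*(-1) - 10 = ½ - 10 = -19/2 ≈ -9.5000)
a*((133 + 32)*(82 + 322)) = -19*(133 + 32)*(82 + 322)/2 = -3135*404/2 = -19/2*66660 = -633270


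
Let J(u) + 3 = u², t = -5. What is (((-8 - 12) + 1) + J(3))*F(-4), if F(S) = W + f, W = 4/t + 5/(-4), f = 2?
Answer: 13/20 ≈ 0.65000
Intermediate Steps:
J(u) = -3 + u²
W = -41/20 (W = 4/(-5) + 5/(-4) = 4*(-⅕) + 5*(-¼) = -⅘ - 5/4 = -41/20 ≈ -2.0500)
F(S) = -1/20 (F(S) = -41/20 + 2 = -1/20)
(((-8 - 12) + 1) + J(3))*F(-4) = (((-8 - 12) + 1) + (-3 + 3²))*(-1/20) = ((-20 + 1) + (-3 + 9))*(-1/20) = (-19 + 6)*(-1/20) = -13*(-1/20) = 13/20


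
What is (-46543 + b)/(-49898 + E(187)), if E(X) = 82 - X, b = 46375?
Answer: 168/50003 ≈ 0.0033598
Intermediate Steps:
(-46543 + b)/(-49898 + E(187)) = (-46543 + 46375)/(-49898 + (82 - 1*187)) = -168/(-49898 + (82 - 187)) = -168/(-49898 - 105) = -168/(-50003) = -168*(-1/50003) = 168/50003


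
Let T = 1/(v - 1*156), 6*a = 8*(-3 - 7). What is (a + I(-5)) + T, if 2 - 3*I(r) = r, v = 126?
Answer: -331/30 ≈ -11.033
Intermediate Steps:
I(r) = ⅔ - r/3
a = -40/3 (a = (8*(-3 - 7))/6 = (8*(-10))/6 = (⅙)*(-80) = -40/3 ≈ -13.333)
T = -1/30 (T = 1/(126 - 1*156) = 1/(126 - 156) = 1/(-30) = -1/30 ≈ -0.033333)
(a + I(-5)) + T = (-40/3 + (⅔ - ⅓*(-5))) - 1/30 = (-40/3 + (⅔ + 5/3)) - 1/30 = (-40/3 + 7/3) - 1/30 = -11 - 1/30 = -331/30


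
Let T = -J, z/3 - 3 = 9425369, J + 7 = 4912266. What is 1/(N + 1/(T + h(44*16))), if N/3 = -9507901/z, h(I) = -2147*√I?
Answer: -196559780010879557749880436/198280906697797038427666075 - 138715932629462144*√11/198280906697797038427666075 ≈ -0.99132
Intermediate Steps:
J = 4912259 (J = -7 + 4912266 = 4912259)
z = 28276116 (z = 9 + 3*9425369 = 9 + 28276107 = 28276116)
T = -4912259 (T = -1*4912259 = -4912259)
N = -9507901/9425372 (N = 3*(-9507901/28276116) = -9507901/9425372 ≈ -1.0088)
1/(N + 1/(T + h(44*16))) = 1/(-9507901/9425372 + 1/(-4912259 - 2147*8*√11)) = 1/(-9507901/9425372 + 1/(-4912259 - 17176*√11))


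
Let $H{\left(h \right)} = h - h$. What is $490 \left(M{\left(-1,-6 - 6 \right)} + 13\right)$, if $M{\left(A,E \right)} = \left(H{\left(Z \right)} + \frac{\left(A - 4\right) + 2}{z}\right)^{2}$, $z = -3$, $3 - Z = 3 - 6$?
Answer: $6860$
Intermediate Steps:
$Z = 6$ ($Z = 3 - \left(3 - 6\right) = 3 - -3 = 3 + 3 = 6$)
$H{\left(h \right)} = 0$
$M{\left(A,E \right)} = \left(\frac{2}{3} - \frac{A}{3}\right)^{2}$ ($M{\left(A,E \right)} = \left(0 + \frac{\left(A - 4\right) + 2}{-3}\right)^{2} = \left(0 + \left(\left(-4 + A\right) + 2\right) \left(- \frac{1}{3}\right)\right)^{2} = \left(0 + \left(-2 + A\right) \left(- \frac{1}{3}\right)\right)^{2} = \left(0 - \left(- \frac{2}{3} + \frac{A}{3}\right)\right)^{2} = \left(\frac{2}{3} - \frac{A}{3}\right)^{2}$)
$490 \left(M{\left(-1,-6 - 6 \right)} + 13\right) = 490 \left(\frac{\left(-2 - 1\right)^{2}}{9} + 13\right) = 490 \left(\frac{\left(-3\right)^{2}}{9} + 13\right) = 490 \left(\frac{1}{9} \cdot 9 + 13\right) = 490 \left(1 + 13\right) = 490 \cdot 14 = 6860$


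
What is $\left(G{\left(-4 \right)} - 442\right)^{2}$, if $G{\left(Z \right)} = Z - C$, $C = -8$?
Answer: $191844$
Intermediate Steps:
$G{\left(Z \right)} = 8 + Z$ ($G{\left(Z \right)} = Z - -8 = Z + 8 = 8 + Z$)
$\left(G{\left(-4 \right)} - 442\right)^{2} = \left(\left(8 - 4\right) - 442\right)^{2} = \left(4 - 442\right)^{2} = \left(-438\right)^{2} = 191844$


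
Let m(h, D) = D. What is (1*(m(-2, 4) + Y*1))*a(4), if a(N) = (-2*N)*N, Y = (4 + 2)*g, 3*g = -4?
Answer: 128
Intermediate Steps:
g = -4/3 (g = (1/3)*(-4) = -4/3 ≈ -1.3333)
Y = -8 (Y = (4 + 2)*(-4/3) = 6*(-4/3) = -8)
a(N) = -2*N**2
(1*(m(-2, 4) + Y*1))*a(4) = (1*(4 - 8*1))*(-2*4**2) = (1*(4 - 8))*(-2*16) = (1*(-4))*(-32) = -4*(-32) = 128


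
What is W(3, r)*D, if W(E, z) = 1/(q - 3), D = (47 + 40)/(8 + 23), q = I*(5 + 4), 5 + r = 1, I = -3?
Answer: -29/310 ≈ -0.093548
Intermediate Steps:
r = -4 (r = -5 + 1 = -4)
q = -27 (q = -3*(5 + 4) = -3*9 = -27)
D = 87/31 ≈ 2.8064
W(E, z) = -1/30 (W(E, z) = 1/(-27 - 3) = 1/(-30) = -1/30)
W(3, r)*D = -1/30*87/31 = -29/310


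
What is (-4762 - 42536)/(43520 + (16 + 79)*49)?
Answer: -47298/48175 ≈ -0.98180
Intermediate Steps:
(-4762 - 42536)/(43520 + (16 + 79)*49) = -47298/(43520 + 95*49) = -47298/(43520 + 4655) = -47298/48175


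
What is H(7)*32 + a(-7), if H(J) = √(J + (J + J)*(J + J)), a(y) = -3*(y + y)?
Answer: 42 + 32*√203 ≈ 497.93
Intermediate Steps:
a(y) = -6*y
H(J) = √(J + 4*J²) (H(J) = √(J + (2*J)*(2*J)) = √(J + 4*J²))
H(7)*32 + a(-7) = √(7*(1 + 4*7))*32 - 6*(-7) = √(7*(1 + 28))*32 + 42 = √(7*29)*32 + 42 = √203*32 + 42 = 32*√203 + 42 = 42 + 32*√203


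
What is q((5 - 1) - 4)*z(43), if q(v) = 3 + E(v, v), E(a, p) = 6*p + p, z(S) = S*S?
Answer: 5547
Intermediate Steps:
z(S) = S**2
E(a, p) = 7*p
q(v) = 3 + 7*v
q((5 - 1) - 4)*z(43) = (3 + 7*((5 - 1) - 4))*43**2 = (3 + 7*(4 - 4))*1849 = (3 + 7*0)*1849 = (3 + 0)*1849 = 3*1849 = 5547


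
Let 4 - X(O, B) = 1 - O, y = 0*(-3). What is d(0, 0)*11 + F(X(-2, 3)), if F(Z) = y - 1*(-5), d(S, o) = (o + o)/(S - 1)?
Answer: 5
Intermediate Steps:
d(S, o) = 2*o/(-1 + S) (d(S, o) = (2*o)/(-1 + S) = 2*o/(-1 + S))
y = 0
X(O, B) = 3 + O (X(O, B) = 4 - (1 - O) = 4 + (-1 + O) = 3 + O)
F(Z) = 5 (F(Z) = 0 - 1*(-5) = 0 + 5 = 5)
d(0, 0)*11 + F(X(-2, 3)) = (2*0/(-1 + 0))*11 + 5 = (2*0/(-1))*11 + 5 = (2*0*(-1))*11 + 5 = 0*11 + 5 = 0 + 5 = 5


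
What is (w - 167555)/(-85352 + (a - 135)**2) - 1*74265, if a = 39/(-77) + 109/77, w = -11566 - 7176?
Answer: -605383287318/8151967 ≈ -74262.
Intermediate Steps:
w = -18742
a = 10/11 (a = 39*(-1/77) + 109*(1/77) = -39/77 + 109/77 = 10/11 ≈ 0.90909)
(w - 167555)/(-85352 + (a - 135)**2) - 1*74265 = (-18742 - 167555)/(-85352 + (10/11 - 135)**2) - 1*74265 = -186297/(-85352 + (-1475/11)**2) - 74265 = -186297/(-85352 + 2175625/121) - 74265 = -186297/(-8151967/121) - 74265 = -186297*(-121/8151967) - 74265 = 22541937/8151967 - 74265 = -605383287318/8151967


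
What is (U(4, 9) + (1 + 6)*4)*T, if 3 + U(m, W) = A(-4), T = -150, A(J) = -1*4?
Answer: -3150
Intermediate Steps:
A(J) = -4
U(m, W) = -7 (U(m, W) = -3 - 4 = -7)
(U(4, 9) + (1 + 6)*4)*T = (-7 + (1 + 6)*4)*(-150) = (-7 + 7*4)*(-150) = (-7 + 28)*(-150) = 21*(-150) = -3150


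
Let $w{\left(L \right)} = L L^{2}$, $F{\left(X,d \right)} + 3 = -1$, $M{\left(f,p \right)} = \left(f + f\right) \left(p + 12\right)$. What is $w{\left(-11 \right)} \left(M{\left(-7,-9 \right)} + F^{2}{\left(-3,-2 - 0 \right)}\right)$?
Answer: $34606$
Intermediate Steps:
$M{\left(f,p \right)} = 2 f \left(12 + p\right)$
$F{\left(X,d \right)} = -4$ ($F{\left(X,d \right)} = -3 - 1 = -4$)
$w{\left(L \right)} = L^{3}$
$w{\left(-11 \right)} \left(M{\left(-7,-9 \right)} + F^{2}{\left(-3,-2 - 0 \right)}\right) = \left(-11\right)^{3} \left(2 \left(-7\right) \left(12 - 9\right) + \left(-4\right)^{2}\right) = - 1331 \left(2 \left(-7\right) 3 + 16\right) = - 1331 \left(-42 + 16\right) = \left(-1331\right) \left(-26\right) = 34606$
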